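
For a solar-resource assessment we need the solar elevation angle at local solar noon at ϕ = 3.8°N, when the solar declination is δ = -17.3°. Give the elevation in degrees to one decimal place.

At local noon the hour angle is zero, so the zenith angle equals |ϕ − δ| = |+3.8° − (-17.300°)| = 21.100°.
Elevation = 90° − 21.100° = 68.9°.

68.9°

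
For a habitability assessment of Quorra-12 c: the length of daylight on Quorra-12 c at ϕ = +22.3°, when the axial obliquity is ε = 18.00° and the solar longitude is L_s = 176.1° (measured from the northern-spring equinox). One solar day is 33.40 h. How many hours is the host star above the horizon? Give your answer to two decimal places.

Solar declination: sin δ = sin ε · sin L_s = sin 18.00° × sin 176.1° = 0.02102, so δ = +1.204°.
cos h₀ = −tan ϕ · tan δ = −tan(+22.3°) × tan(+1.204°) = -0.0086, so h₀ = 1.5794 rad = 90.49°.
Daylight = 2h₀/(2π) × 33.40 h = (1.5794/π) × 33.40 = 16.79 h.

16.79 h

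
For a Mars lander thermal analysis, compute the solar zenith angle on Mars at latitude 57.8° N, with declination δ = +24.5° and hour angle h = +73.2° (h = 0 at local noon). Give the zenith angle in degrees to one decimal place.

θ_z = 60.6°

cos θ_z = sin φ sin δ + cos φ cos δ cos h = 0.350911 + 0.140151 = 0.491062.
θ_z = arccos(0.491062) = 60.6°.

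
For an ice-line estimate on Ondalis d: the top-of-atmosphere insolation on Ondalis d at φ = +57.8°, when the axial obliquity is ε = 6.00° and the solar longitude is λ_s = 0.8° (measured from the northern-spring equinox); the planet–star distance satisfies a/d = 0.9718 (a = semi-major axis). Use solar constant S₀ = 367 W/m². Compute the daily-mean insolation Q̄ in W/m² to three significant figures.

Solar declination: sin δ = sin ε · sin λ_s = sin 6.00° × sin 0.8° = 0.00146, so δ = +0.084°.
cos H₀ = −tan(+57.8°) tan(+0.084°) = -0.0023, H₀ = 1.5731 rad.
Bracket: H₀ sin φ sin δ + cos φ cos δ sin H₀ = 1.5731×0.84619×0.00146 + 0.53288×1.00000×1.00000 = 0.001943 + 0.532880 = 0.534823.
Inverse-square distance factor (a/d)² = 0.9718² = 0.944395.
Q̄ = (S₀/π) × 0.944395 × [bracket] = (367/π) × 0.944395 × 0.534823 = 59.00 W/m².

Q̄ ≈ 59.0 W/m²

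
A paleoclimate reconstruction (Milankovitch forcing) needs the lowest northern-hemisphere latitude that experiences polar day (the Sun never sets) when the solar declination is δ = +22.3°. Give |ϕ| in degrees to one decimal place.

|ϕ| = 67.7°

Polar day requires cos h₀ = −tan ϕ tan δ ≤ −1, i.e. tan ϕ tan δ ≥ 1.
The boundary is |tan ϕ| · |tan δ| = 1, so |ϕ| = 90° − |δ| = 90° − 22.3° = 67.7° in the northern hemisphere.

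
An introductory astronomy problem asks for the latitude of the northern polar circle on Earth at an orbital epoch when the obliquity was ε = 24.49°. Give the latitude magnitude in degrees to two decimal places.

65.51°

The polar circle is the lowest latitude that experiences at least one full rotation of continuous daylight at the northern-summer solstice; it lies at |φ| = 90° − ε = 90° − 24.49° = 65.51°.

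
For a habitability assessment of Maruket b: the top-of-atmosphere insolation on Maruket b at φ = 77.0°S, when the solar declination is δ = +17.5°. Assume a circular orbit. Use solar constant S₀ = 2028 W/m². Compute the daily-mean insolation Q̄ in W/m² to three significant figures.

Q̄ ≈ 0.00 W/m²

cos H₀ = −tan(-77.0°) tan(+17.500°) = 1.3657 ≥ 1 ⇒ polar night, H₀ = 0 and Q̄ = 0.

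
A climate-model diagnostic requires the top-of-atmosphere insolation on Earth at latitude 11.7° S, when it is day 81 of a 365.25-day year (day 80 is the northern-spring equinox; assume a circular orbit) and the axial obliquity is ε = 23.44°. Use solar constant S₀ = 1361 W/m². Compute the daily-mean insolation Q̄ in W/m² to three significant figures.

Solar longitude: λ_s = 360° × (81 − 80)/365.25 = 0.986°.
sin δ = sin 23.44° × sin 0.986° = 0.00684, so δ = +0.392°.
cos H₀ = −tan(-11.7°) tan(+0.392°) = 0.0014, H₀ = 1.5694 rad.
Bracket: H₀ sin φ sin δ + cos φ cos δ sin H₀ = 1.5694×-0.20279×0.00684 + 0.97922×0.99998×1.00000 = -0.002177 + 0.979200 = 0.977023.
Q̄ = (S₀/π) × [bracket] = (1361/π) × 0.977023 = 423.3 W/m².

Q̄ ≈ 423 W/m²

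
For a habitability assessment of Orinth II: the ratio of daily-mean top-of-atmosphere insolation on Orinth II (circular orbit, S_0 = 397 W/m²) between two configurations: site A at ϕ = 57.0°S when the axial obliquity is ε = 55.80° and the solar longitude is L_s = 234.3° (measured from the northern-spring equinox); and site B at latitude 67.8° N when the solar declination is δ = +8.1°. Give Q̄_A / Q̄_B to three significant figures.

— Configuration A (ϕ=-57.0°):
Solar declination: sin δ = sin ε · sin L_s = sin 55.80° × sin 234.3° = -0.67166, so δ = -42.195°.
cos h₀ = −tan(-57.0°) tan(-42.195°) = -1.3960 ≤ −1 ⇒ polar day, h₀ = π.
Bracket: h₀ sin ϕ sin δ + cos ϕ cos δ sin h₀ = 3.1416×-0.83867×-0.67166 + 0.54464×0.74086×0.00000 = 1.769667 + 0.000000 = 1.769667.
Q̄ = (S_0/π) × [bracket] = (397/π) × 1.769667 = 223.63 W/m².
— Configuration B (ϕ=+67.8°):
cos h₀ = −tan(+67.8°) tan(+8.100°) = -0.3487, h₀ = 1.9270 rad.
Bracket: h₀ sin ϕ sin δ + cos ϕ cos δ sin h₀ = 1.9270×0.92587×0.14090 + 0.37784×0.99002×0.93722 = 0.251387 + 0.350585 = 0.601972.
Q̄ = (S_0/π) × [bracket] = (397/π) × 0.601972 = 76.071 W/m².
Ratio Q̄_A / Q̄_B = 223.63 / 76.071 = 2.940.

Q̄_A / Q̄_B ≈ 2.94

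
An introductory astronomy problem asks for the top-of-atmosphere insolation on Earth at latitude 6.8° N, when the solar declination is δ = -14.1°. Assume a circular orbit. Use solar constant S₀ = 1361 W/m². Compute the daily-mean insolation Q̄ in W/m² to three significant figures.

Q̄ ≈ 398 W/m²

cos H₀ = −tan(+6.8°) tan(-14.100°) = 0.0300, H₀ = 1.5408 rad.
Bracket: H₀ sin φ sin δ + cos φ cos δ sin H₀ = 1.5408×0.11840×-0.24362 + 0.99297×0.96987×0.99955 = -0.044444 + 0.962618 = 0.918174.
Q̄ = (S₀/π) × [bracket] = (1361/π) × 0.918174 = 397.8 W/m².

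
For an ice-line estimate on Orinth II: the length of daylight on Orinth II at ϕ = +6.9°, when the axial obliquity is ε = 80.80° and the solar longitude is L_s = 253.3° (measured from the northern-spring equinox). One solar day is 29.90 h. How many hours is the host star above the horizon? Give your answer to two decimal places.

Solar declination: sin δ = sin ε · sin L_s = sin 80.80° × sin 253.3° = -0.94550, so δ = -70.997°.
cos h₀ = −tan ϕ · tan δ = −tan(+6.9°) × tan(-70.997°) = 0.3514, so h₀ = 1.2117 rad = 69.43°.
Daylight = 2h₀/(2π) × 29.90 h = (1.2117/π) × 29.90 = 11.53 h.

11.53 h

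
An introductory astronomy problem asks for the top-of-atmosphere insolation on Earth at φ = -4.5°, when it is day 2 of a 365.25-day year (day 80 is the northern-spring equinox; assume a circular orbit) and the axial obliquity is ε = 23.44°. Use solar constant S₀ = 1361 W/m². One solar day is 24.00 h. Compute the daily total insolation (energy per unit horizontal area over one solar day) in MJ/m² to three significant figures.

36.2 MJ/m²

Solar longitude: λ_s = 360° × (2 − 80)/365.25 = -76.879°, i.e. -76.879° + 360° = 283.121°.
sin δ = sin 23.44° × sin 283.121° = -0.38740, so δ = -22.793°.
cos H₀ = −tan(-4.5°) tan(-22.793°) = -0.0331, H₀ = 1.6039 rad.
Bracket: H₀ sin φ sin δ + cos φ cos δ sin H₀ = 1.6039×-0.07846×-0.38740 + 0.99692×0.92191×0.99945 = 0.048751 + 0.918565 = 0.967316.
Q̄ = (S₀/π) × [bracket] = (1361/π) × 0.967316 = 419.06 W/m².
Daily total = Q̄ × 24.00 h × 3600 s/h = 419.06 × 24.00 × 3600 / 10⁶ = 36.21 MJ/m².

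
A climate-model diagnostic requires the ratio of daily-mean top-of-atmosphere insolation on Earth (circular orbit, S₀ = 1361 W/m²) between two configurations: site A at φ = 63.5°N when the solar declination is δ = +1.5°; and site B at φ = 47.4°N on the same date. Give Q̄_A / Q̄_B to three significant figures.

Q̄_A / Q̄_B ≈ 0.684

— Configuration A (φ=+63.5°):
cos H₀ = −tan(+63.5°) tan(+1.500°) = -0.0525, H₀ = 1.6233 rad.
Bracket: H₀ sin φ sin δ + cos φ cos δ sin H₀ = 1.6233×0.89493×0.02618 + 0.44620×0.99966×0.99862 = 0.038033 + 0.445433 = 0.483466.
Q̄ = (S₀/π) × [bracket] = (1361/π) × 0.483466 = 209.45 W/m².
— Configuration B (φ=+47.4°):
cos H₀ = −tan(+47.4°) tan(+1.500°) = -0.0285, H₀ = 1.5993 rad.
Bracket: H₀ sin φ sin δ + cos φ cos δ sin H₀ = 1.5993×0.73610×0.02618 + 0.67688×0.99966×0.99959 = 0.030820 + 0.676372 = 0.707192.
Q̄ = (S₀/π) × [bracket] = (1361/π) × 0.707192 = 306.37 W/m².
Ratio Q̄_A / Q̄_B = 209.45 / 306.37 = 0.6837.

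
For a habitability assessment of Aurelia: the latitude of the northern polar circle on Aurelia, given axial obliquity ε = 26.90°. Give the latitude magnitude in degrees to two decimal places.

63.10°

The polar circle is the lowest latitude that experiences at least one full rotation of continuous daylight at the northern-summer solstice; it lies at |φ| = 90° − ε = 90° − 26.90° = 63.10°.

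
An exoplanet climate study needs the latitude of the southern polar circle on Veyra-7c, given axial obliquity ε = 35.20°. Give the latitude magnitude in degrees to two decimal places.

The polar circle is the lowest latitude that experiences at least one full rotation of continuous darkness at the northern-summer solstice; it lies at |ϕ| = 90° − ε = 90° − 35.20° = 54.80°.

54.80°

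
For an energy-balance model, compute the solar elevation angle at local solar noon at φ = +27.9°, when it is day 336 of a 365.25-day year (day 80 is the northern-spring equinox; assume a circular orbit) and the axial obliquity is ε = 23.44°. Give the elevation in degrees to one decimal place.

39.8°

Solar longitude: λ_s = 360° × (336 − 80)/365.25 = 252.320°.
sin δ = sin 23.44° × sin 252.320° = -0.37900, so δ = -22.272°.
At local noon the hour angle is zero, so the zenith angle equals |φ − δ| = |+27.9° − (-22.272°)| = 50.172°.
Elevation = 90° − 50.172° = 39.8°.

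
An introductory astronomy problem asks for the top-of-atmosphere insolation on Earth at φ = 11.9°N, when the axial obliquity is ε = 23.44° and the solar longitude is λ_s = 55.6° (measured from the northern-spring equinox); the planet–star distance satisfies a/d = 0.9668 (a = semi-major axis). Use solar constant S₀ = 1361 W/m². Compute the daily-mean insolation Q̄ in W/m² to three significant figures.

Q̄ ≈ 418 W/m²

Solar declination: sin δ = sin ε · sin λ_s = sin 23.44° × sin 55.6° = 0.32822, so δ = +19.161°.
cos H₀ = −tan(+11.9°) tan(+19.161°) = -0.0732, H₀ = 1.6441 rad.
Bracket: H₀ sin φ sin δ + cos φ cos δ sin H₀ = 1.6441×0.20620×0.32822 + 0.97851×0.94460×0.99732 = 0.111271 + 0.921823 = 1.033094.
Inverse-square distance factor (a/d)² = 0.9668² = 0.934702.
Q̄ = (S₀/π) × 0.934702 × [bracket] = (1361/π) × 0.934702 × 1.033094 = 418.3 W/m².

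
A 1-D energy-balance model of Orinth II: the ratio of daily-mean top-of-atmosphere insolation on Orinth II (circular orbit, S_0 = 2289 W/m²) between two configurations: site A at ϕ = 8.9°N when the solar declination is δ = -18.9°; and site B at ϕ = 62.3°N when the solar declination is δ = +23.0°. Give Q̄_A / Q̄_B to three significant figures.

Q̄_A / Q̄_B ≈ 0.765

— Configuration A (ϕ=+8.9°):
cos h₀ = −tan(+8.9°) tan(-18.900°) = 0.0536, h₀ = 1.5172 rad.
Bracket: h₀ sin ϕ sin δ + cos ϕ cos δ sin h₀ = 1.5172×0.15471×-0.32392 + 0.98796×0.94609×0.99856 = -0.076032 + 0.933353 = 0.857321.
Q̄ = (S_0/π) × [bracket] = (2289/π) × 0.857321 = 624.65 W/m².
— Configuration B (ϕ=+62.3°):
cos h₀ = −tan(+62.3°) tan(+23.000°) = -0.8085, h₀ = 2.5124 rad.
Bracket: h₀ sin ϕ sin δ + cos ϕ cos δ sin h₀ = 2.5124×0.88539×0.39073 + 0.46484×0.92050×0.58849 = 0.869161 + 0.251806 = 1.120967.
Q̄ = (S_0/π) × [bracket] = (2289/π) × 1.120967 = 816.75 W/m².
Ratio Q̄_A / Q̄_B = 624.65 / 816.75 = 0.7648.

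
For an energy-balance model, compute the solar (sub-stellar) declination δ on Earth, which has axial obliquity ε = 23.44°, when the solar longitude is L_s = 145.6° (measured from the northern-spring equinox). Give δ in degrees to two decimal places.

δ = +12.99°

sin δ = sin ε · sin L_s = sin 23.44° × sin 145.6° = 0.224737.
δ = arcsin(0.224737) = +12.99°.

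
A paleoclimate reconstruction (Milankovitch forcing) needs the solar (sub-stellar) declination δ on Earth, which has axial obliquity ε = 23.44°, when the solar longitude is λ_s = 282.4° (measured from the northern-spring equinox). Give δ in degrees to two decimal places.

sin δ = sin ε · sin λ_s = sin 23.44° × sin 282.4° = -0.388509.
δ = arcsin(-0.388509) = -22.86°.

δ = -22.86°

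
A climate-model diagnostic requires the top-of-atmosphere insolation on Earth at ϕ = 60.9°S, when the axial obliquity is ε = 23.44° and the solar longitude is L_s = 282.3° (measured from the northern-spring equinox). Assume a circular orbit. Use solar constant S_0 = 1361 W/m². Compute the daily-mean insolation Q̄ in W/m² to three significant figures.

Q̄ ≈ 484 W/m²

Solar declination: sin δ = sin ε · sin L_s = sin 23.44° × sin 282.3° = -0.38866, so δ = -22.871°.
cos h₀ = −tan(-60.9°) tan(-22.871°) = -0.7579, h₀ = 2.4308 rad.
Bracket: h₀ sin ϕ sin δ + cos ϕ cos δ sin h₀ = 2.4308×-0.87377×-0.38866 + 0.48634×0.92138×0.65242 = 0.825498 + 0.292352 = 1.117850.
Q̄ = (S_0/π) × [bracket] = (1361/π) × 1.117850 = 484.3 W/m².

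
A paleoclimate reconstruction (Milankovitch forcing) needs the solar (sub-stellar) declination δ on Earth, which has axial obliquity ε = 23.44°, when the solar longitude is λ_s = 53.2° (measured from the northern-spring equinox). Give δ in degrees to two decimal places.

δ = +18.57°

sin δ = sin ε · sin λ_s = sin 23.44° × sin 53.2° = 0.318522.
δ = arcsin(0.318522) = +18.57°.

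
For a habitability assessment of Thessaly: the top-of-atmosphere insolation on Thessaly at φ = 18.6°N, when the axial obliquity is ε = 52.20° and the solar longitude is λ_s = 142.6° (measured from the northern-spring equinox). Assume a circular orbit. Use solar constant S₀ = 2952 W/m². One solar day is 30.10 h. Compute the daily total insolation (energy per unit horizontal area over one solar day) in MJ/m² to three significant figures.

111 MJ/m²

Solar declination: sin δ = sin ε · sin λ_s = sin 52.20° × sin 142.6° = 0.47992, so δ = +28.680°.
cos H₀ = −tan(+18.6°) tan(+28.680°) = -0.1841, H₀ = 1.7560 rad.
Bracket: H₀ sin φ sin δ + cos φ cos δ sin H₀ = 1.7560×0.31896×0.47992 + 0.94777×0.87731×0.98291 = 0.268800 + 0.817278 = 1.086078.
Q̄ = (S₀/π) × [bracket] = (2952/π) × 1.086078 = 1020.5 W/m².
Daily total = Q̄ × 30.10 h × 3600 s/h = 1020.5 × 30.10 × 3600 / 10⁶ = 110.6 MJ/m².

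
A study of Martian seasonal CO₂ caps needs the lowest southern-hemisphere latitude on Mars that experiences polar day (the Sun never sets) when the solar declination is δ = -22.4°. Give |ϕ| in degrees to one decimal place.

|ϕ| = 67.6°

Polar day requires cos h₀ = −tan ϕ tan δ ≤ −1, i.e. tan ϕ tan δ ≥ 1.
The boundary is |tan ϕ| · |tan δ| = 1, so |ϕ| = 90° − |δ| = 90° − 22.4° = 67.6° in the southern hemisphere.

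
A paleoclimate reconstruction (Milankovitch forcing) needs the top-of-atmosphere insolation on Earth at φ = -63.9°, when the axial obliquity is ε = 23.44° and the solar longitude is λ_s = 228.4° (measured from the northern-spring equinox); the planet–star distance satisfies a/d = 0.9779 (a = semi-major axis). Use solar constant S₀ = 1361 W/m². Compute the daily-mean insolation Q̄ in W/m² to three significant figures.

Solar declination: sin δ = sin ε · sin λ_s = sin 23.44° × sin 228.4° = -0.29747, so δ = -17.305°.
cos H₀ = −tan(-63.9°) tan(-17.305°) = -0.6360, H₀ = 2.2601 rad.
Bracket: H₀ sin φ sin δ + cos φ cos δ sin H₀ = 2.2601×-0.89803×-0.29747 + 0.43994×0.95473×0.77170 = 0.603756 + 0.324132 = 0.927888.
Inverse-square distance factor (a/d)² = 0.9779² = 0.956288.
Q̄ = (S₀/π) × 0.956288 × [bracket] = (1361/π) × 0.956288 × 0.927888 = 384.4 W/m².

Q̄ ≈ 384 W/m²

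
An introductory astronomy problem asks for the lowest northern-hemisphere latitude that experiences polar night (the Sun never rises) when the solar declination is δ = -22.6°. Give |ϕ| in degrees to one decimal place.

Polar night requires cos h₀ = −tan ϕ tan δ ≥ 1, i.e. tan ϕ tan δ ≤ −1.
The boundary is |tan ϕ| · |tan δ| = 1, so |ϕ| = 90° − |δ| = 90° − 22.6° = 67.4° in the northern hemisphere.

|ϕ| = 67.4°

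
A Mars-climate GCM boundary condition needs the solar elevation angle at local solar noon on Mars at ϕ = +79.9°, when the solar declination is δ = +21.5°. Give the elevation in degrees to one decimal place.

At local noon the hour angle is zero, so the zenith angle equals |ϕ − δ| = |+79.9° − (+21.500°)| = 58.400°.
Elevation = 90° − 58.400° = 31.6°.

31.6°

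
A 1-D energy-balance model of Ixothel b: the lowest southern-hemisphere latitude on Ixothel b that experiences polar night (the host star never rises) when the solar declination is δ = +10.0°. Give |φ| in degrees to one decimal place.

Polar night requires cos H₀ = −tan φ tan δ ≥ 1, i.e. tan φ tan δ ≤ −1.
The boundary is |tan φ| · |tan δ| = 1, so |φ| = 90° − |δ| = 90° − 10.0° = 80.0° in the southern hemisphere.

|φ| = 80.0°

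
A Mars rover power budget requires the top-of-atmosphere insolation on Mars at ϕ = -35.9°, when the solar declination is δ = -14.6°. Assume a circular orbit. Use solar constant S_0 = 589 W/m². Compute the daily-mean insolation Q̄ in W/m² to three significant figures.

cos h₀ = −tan(-35.9°) tan(-14.600°) = -0.1886, h₀ = 1.7605 rad.
Bracket: h₀ sin ϕ sin δ + cos ϕ cos δ sin h₀ = 1.7605×-0.58637×-0.25207 + 0.81004×0.96771×0.98206 = 0.260213 + 0.769821 = 1.030034.
Q̄ = (S_0/π) × [bracket] = (589/π) × 1.030034 = 193.1 W/m².

Q̄ ≈ 193 W/m²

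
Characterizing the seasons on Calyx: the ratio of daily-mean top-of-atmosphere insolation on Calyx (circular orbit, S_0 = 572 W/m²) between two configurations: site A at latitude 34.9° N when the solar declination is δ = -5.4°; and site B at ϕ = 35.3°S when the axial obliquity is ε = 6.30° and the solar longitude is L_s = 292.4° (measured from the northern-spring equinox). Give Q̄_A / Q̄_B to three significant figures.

— Configuration A (ϕ=+34.9°):
cos h₀ = −tan(+34.9°) tan(-5.400°) = 0.0659, h₀ = 1.5048 rad.
Bracket: h₀ sin ϕ sin δ + cos ϕ cos δ sin h₀ = 1.5048×0.57215×-0.09411 + 0.82015×0.99556×0.99782 = -0.081026 + 0.814729 = 0.733703.
Q̄ = (S_0/π) × [bracket] = (572/π) × 0.733703 = 133.59 W/m².
— Configuration B (ϕ=-35.3°):
Solar declination: sin δ = sin ε · sin L_s = sin 6.30° × sin 292.4° = -0.10145, so δ = -5.823°.
cos h₀ = −tan(-35.3°) tan(-5.823°) = -0.0722, h₀ = 1.6431 rad.
Bracket: h₀ sin ϕ sin δ + cos ϕ cos δ sin h₀ = 1.6431×-0.57786×-0.10145 + 0.81614×0.99484×0.99739 = 0.096325 + 0.809810 = 0.906135.
Q̄ = (S_0/π) × [bracket] = (572/π) × 0.906135 = 164.98 W/m².
Ratio Q̄_A / Q̄_B = 133.59 / 164.98 = 0.8097.

Q̄_A / Q̄_B ≈ 0.810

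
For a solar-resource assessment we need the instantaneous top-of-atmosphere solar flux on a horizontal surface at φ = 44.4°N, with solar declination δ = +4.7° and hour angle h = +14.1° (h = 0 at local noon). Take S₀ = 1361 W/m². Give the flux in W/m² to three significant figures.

1.02e+03 W/m²

cos θ_z = sin φ sin δ + cos φ cos δ cos h = 0.057329 + 0.690617 = 0.747946.
Flux = S₀ · cos θ_z = 1361 × 0.747946 = 1018 W/m².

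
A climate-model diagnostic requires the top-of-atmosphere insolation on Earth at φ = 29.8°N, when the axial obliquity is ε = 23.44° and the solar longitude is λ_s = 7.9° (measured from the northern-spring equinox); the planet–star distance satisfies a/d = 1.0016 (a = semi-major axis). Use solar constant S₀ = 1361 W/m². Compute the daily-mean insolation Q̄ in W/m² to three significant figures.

Q̄ ≈ 395 W/m²

Solar declination: sin δ = sin ε · sin λ_s = sin 23.44° × sin 7.9° = 0.05467, so δ = +3.134°.
cos H₀ = −tan(+29.8°) tan(+3.134°) = -0.0314, H₀ = 1.6022 rad.
Bracket: H₀ sin φ sin δ + cos φ cos δ sin H₀ = 1.6022×0.49697×0.05467 + 0.86777×0.99850×0.99951 = 0.043531 + 0.866044 = 0.909575.
Inverse-square distance factor (a/d)² = 1.0016² = 1.003203.
Q̄ = (S₀/π) × 1.003203 × [bracket] = (1361/π) × 1.003203 × 0.909575 = 395.3 W/m².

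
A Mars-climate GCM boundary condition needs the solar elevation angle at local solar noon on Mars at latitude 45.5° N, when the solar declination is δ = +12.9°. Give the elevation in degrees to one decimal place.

At local noon the hour angle is zero, so the zenith angle equals |φ − δ| = |+45.5° − (+12.900°)| = 32.600°.
Elevation = 90° − 32.600° = 57.4°.

57.4°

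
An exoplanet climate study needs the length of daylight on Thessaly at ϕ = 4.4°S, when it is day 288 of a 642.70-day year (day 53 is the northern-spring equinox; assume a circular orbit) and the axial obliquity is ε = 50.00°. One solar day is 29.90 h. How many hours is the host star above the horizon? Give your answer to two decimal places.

14.44 h

Solar longitude: L_s = 360° × (288 − 53)/642.70 = 131.632°.
sin δ = sin 50.00° × sin 131.632° = 0.57256, so δ = +34.929°.
cos h₀ = −tan ϕ · tan δ = −tan(-4.4°) × tan(+34.929°) = 0.0537, so h₀ = 1.5170 rad = 86.92°.
Daylight = 2h₀/(2π) × 29.90 h = (1.5170/π) × 29.90 = 14.44 h.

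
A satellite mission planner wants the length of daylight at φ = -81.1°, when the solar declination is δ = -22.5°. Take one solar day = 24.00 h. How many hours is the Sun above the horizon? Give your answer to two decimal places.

Sunrise equation: cos H₀ = −tan φ · tan δ = -2.6451 ≤ −1, so the Sun never sets (polar day) and H₀ = π.
Daylight = 2H₀/(2π) × 24.00 h = (3.1416/π) × 24.00 = 24.00 h.

24.00 h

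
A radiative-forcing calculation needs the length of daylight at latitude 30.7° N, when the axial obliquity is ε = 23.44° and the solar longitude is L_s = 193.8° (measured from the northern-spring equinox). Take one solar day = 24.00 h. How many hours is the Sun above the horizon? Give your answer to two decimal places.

11.57 h

Solar declination: sin δ = sin ε · sin L_s = sin 23.44° × sin 193.8° = -0.09489, so δ = -5.445°.
cos h₀ = −tan ϕ · tan δ = −tan(+30.7°) × tan(-5.445°) = 0.0566, so h₀ = 1.5142 rad = 86.76°.
Daylight = 2h₀/(2π) × 24.00 h = (1.5142/π) × 24.00 = 11.57 h.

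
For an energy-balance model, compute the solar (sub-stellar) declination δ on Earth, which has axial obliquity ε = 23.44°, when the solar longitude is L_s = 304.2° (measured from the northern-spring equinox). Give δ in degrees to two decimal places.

δ = -19.21°

sin δ = sin ε · sin L_s = sin 23.44° × sin 304.2° = -0.329003.
δ = arcsin(-0.329003) = -19.21°.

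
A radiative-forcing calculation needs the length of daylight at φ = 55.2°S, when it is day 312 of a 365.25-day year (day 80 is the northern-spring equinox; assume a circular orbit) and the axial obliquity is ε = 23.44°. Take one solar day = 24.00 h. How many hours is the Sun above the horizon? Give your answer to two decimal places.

Solar longitude: λ_s = 360° × (312 − 80)/365.25 = 228.665°.
sin δ = sin 23.44° × sin 228.665° = -0.29869, so δ = -17.379°.
cos H₀ = −tan φ · tan δ = −tan(-55.2°) × tan(-17.379°) = -0.4503, so H₀ = 2.0379 rad = 116.76°.
Daylight = 2H₀/(2π) × 24.00 h = (2.0379/π) × 24.00 = 15.57 h.

15.57 h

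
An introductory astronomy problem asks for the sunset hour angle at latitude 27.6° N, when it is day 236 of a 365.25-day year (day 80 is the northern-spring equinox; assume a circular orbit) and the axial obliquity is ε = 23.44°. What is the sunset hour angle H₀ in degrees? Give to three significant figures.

H₀ = 95.4°

Solar longitude: λ_s = 360° × (236 − 80)/365.25 = 153.758°.
sin δ = sin 23.44° × sin 153.758° = 0.17589, so δ = +10.130°.
cos H₀ = −tan φ · tan δ = −tan(+27.6°) × tan(+10.130°) = -0.0934, so H₀ = 1.6643 rad = 95.36°.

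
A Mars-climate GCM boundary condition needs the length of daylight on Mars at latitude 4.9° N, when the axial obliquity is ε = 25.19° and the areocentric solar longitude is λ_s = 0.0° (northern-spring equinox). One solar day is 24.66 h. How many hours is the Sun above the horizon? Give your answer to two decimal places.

12.33 h

sin δ = sin 25.19° × sin 0.0° = 0.00000, so δ = +0.000°.
cos H₀ = −tan φ · tan δ = −tan(+4.9°) × tan(+0.000°) = -0.0000, so H₀ = 1.5708 rad = 90.00°.
Daylight = 2H₀/(2π) × 24.66 h = (1.5708/π) × 24.66 = 12.33 h.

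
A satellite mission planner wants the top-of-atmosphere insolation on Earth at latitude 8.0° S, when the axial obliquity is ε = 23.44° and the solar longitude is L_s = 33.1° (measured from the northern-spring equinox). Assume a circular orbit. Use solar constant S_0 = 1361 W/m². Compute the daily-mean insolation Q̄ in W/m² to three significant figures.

Solar declination: sin δ = sin ε · sin L_s = sin 23.44° × sin 33.1° = 0.21723, so δ = +12.547°.
cos h₀ = −tan(-8.0°) tan(+12.547°) = 0.0313, h₀ = 1.5395 rad.
Bracket: h₀ sin ϕ sin δ + cos ϕ cos δ sin h₀ = 1.5395×-0.13917×0.21723 + 0.99027×0.97612×0.99951 = -0.046542 + 0.966149 = 0.919607.
Q̄ = (S_0/π) × [bracket] = (1361/π) × 0.919607 = 398.4 W/m².

Q̄ ≈ 398 W/m²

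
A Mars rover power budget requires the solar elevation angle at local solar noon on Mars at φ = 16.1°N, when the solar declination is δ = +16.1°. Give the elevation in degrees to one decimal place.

At local noon the hour angle is zero, so the zenith angle equals |φ − δ| = |+16.1° − (+16.100°)| = 0.000°.
Elevation = 90° − 0.000° = 90.0°.

90.0°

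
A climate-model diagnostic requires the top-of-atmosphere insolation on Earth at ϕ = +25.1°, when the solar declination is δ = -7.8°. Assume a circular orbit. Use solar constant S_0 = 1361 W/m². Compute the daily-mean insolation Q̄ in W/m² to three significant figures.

Q̄ ≈ 350 W/m²

cos h₀ = −tan(+25.1°) tan(-7.800°) = 0.0642, h₀ = 1.5066 rad.
Bracket: h₀ sin ϕ sin δ + cos ϕ cos δ sin h₀ = 1.5066×0.42420×-0.13572 + 0.90557×0.99075×0.99794 = -0.086739 + 0.895345 = 0.808606.
Q̄ = (S_0/π) × [bracket] = (1361/π) × 0.808606 = 350.3 W/m².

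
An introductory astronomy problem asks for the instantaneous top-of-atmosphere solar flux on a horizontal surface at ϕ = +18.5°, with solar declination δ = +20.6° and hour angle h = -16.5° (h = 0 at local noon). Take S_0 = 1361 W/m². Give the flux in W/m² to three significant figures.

1.31e+03 W/m²

cos θ_z = sin ϕ sin δ + cos ϕ cos δ cos h = 0.111641 + 0.851132 = 0.962773.
Flux = S_0 · cos θ_z = 1361 × 0.962773 = 1310 W/m².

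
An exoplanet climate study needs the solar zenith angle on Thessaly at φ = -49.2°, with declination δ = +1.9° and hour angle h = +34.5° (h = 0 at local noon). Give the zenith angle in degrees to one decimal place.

θ_z = 59.1°

cos θ_z = sin φ sin δ + cos φ cos δ cos h = -0.025098 + 0.538205 = 0.513107.
θ_z = arccos(0.513107) = 59.1°.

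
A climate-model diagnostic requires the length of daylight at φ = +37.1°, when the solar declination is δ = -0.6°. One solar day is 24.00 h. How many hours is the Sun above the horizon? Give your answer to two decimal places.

11.94 h

cos H₀ = −tan φ · tan δ = −tan(+37.1°) × tan(-0.600°) = 0.0079, so H₀ = 1.5629 rad = 89.55°.
Daylight = 2H₀/(2π) × 24.00 h = (1.5629/π) × 24.00 = 11.94 h.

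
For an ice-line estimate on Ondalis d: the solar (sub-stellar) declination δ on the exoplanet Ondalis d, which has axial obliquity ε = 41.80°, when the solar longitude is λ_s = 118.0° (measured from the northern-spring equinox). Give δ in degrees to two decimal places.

sin δ = sin ε · sin λ_s = sin 41.80° × sin 118.0° = 0.588513.
δ = arcsin(0.588513) = +36.05°.

δ = +36.05°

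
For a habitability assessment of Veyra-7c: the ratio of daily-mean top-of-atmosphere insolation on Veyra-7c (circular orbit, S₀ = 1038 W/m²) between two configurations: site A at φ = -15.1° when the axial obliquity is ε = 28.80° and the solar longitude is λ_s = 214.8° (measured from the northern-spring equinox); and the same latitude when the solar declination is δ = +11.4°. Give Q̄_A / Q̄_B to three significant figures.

Q̄_A / Q̄_B ≈ 1.20

— Configuration A (φ=-15.1°):
Solar declination: sin δ = sin ε · sin λ_s = sin 28.80° × sin 214.8° = -0.27494, so δ = -15.959°.
cos H₀ = −tan(-15.1°) tan(-15.959°) = -0.0772, H₀ = 1.6480 rad.
Bracket: H₀ sin φ sin δ + cos φ cos δ sin H₀ = 1.6480×-0.26050×-0.27494 + 0.96547×0.96146×0.99702 = 0.118033 + 0.925495 = 1.043528.
Q̄ = (S₀/π) × [bracket] = (1038/π) × 1.043528 = 344.79 W/m².
— Configuration B (φ=-15.1°):
cos H₀ = −tan(-15.1°) tan(+11.400°) = 0.0544, H₀ = 1.5164 rad.
Bracket: H₀ sin φ sin δ + cos φ cos δ sin H₀ = 1.5164×-0.26050×0.19766 + 0.96547×0.98027×0.99852 = -0.078080 + 0.945021 = 0.866941.
Q̄ = (S₀/π) × [bracket] = (1038/π) × 0.866941 = 286.44 W/m².
Ratio Q̄_A / Q̄_B = 344.79 / 286.44 = 1.204.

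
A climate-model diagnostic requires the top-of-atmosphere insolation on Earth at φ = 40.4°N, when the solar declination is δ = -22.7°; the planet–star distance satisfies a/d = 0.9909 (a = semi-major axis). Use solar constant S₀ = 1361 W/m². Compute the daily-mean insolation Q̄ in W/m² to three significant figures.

cos H₀ = −tan(+40.4°) tan(-22.700°) = 0.3560, H₀ = 1.2068 rad.
Bracket: H₀ sin φ sin δ + cos φ cos δ sin H₀ = 1.2068×0.64812×-0.38591 + 0.76154×0.92254×0.93448 = -0.301840 + 0.656520 = 0.354680.
Inverse-square distance factor (a/d)² = 0.9909² = 0.981883.
Q̄ = (S₀/π) × 0.981883 × [bracket] = (1361/π) × 0.981883 × 0.354680 = 150.9 W/m².

Q̄ ≈ 151 W/m²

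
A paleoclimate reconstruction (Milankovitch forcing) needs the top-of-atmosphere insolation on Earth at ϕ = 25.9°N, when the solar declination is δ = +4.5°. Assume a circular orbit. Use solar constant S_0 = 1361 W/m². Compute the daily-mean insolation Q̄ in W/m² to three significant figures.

Q̄ ≈ 412 W/m²

cos h₀ = −tan(+25.9°) tan(+4.500°) = -0.0382, h₀ = 1.6090 rad.
Bracket: h₀ sin ϕ sin δ + cos ϕ cos δ sin h₀ = 1.6090×0.43680×0.07846 + 0.89956×0.99692×0.99927 = 0.055143 + 0.896135 = 0.951278.
Q̄ = (S_0/π) × [bracket] = (1361/π) × 0.951278 = 412.1 W/m².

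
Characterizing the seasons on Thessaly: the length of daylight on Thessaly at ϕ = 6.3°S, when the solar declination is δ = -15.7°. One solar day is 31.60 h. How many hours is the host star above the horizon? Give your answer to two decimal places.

cos h₀ = −tan ϕ · tan δ = −tan(-6.3°) × tan(-15.700°) = -0.0310, so h₀ = 1.6018 rad = 91.78°.
Daylight = 2h₀/(2π) × 31.60 h = (1.6018/π) × 31.60 = 16.11 h.

16.11 h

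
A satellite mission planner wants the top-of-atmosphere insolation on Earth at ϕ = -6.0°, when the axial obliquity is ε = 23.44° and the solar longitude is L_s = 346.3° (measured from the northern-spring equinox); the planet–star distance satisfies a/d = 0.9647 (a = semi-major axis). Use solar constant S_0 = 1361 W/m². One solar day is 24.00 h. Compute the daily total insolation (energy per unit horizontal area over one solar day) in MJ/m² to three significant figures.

Solar declination: sin δ = sin ε · sin L_s = sin 23.44° × sin 346.3° = -0.09421, so δ = -5.406°.
cos h₀ = −tan(-6.0°) tan(-5.406°) = -0.0099, h₀ = 1.5807 rad.
Bracket: h₀ sin ϕ sin δ + cos ϕ cos δ sin h₀ = 1.5807×-0.10453×-0.09421 + 0.99452×0.99555×0.99995 = 0.015566 + 0.990045 = 1.005611.
Inverse-square distance factor (a/d)² = 0.9647² = 0.930646.
Q̄ = (S_0/π) × 0.930646 × [bracket] = (1361/π) × 0.930646 × 1.005611 = 405.44 W/m².
Daily total = Q̄ × 24.00 h × 3600 s/h = 405.44 × 24.00 × 3600 / 10⁶ = 35.03 MJ/m².

35.0 MJ/m²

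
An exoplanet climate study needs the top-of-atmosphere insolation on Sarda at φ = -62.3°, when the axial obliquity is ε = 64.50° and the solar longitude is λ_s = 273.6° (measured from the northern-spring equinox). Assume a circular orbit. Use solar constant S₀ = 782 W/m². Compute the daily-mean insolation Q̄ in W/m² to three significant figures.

Solar declination: sin δ = sin ε · sin λ_s = sin 64.50° × sin 273.6° = -0.90080, so δ = -64.264°.
cos H₀ = −tan(-62.3°) tan(-64.264°) = -3.9514 ≤ −1 ⇒ polar day, H₀ = π.
Bracket: H₀ sin φ sin δ + cos φ cos δ sin H₀ = 3.1416×-0.88539×-0.90080 + 0.46484×0.43423×0.00000 = 2.505612 + 0.000000 = 2.505612.
Q̄ = (S₀/π) × [bracket] = (782/π) × 2.505612 = 623.7 W/m².

Q̄ ≈ 624 W/m²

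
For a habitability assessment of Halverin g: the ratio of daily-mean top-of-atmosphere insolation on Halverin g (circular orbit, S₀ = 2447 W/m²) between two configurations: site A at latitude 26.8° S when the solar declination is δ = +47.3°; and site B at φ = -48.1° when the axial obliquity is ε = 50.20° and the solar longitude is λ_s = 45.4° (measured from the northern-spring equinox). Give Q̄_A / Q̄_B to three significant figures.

Q̄_A / Q̄_B ≈ 2.35

— Configuration A (φ=-26.8°):
cos H₀ = −tan(-26.8°) tan(+47.300°) = 0.5474, H₀ = 0.9915 rad.
Bracket: H₀ sin φ sin δ + cos φ cos δ sin H₀ = 0.9915×-0.45088×0.73491 + 0.89259×0.67816×0.83686 = -0.328540 + 0.506567 = 0.178027.
Q̄ = (S₀/π) × [bracket] = (2447/π) × 0.178027 = 138.67 W/m².
— Configuration B (φ=-48.1°):
Solar declination: sin δ = sin ε · sin λ_s = sin 50.20° × sin 45.4° = 0.54704, so δ = +33.164°.
cos H₀ = −tan(-48.1°) tan(+33.164°) = 0.7283, H₀ = 0.7549 rad.
Bracket: H₀ sin φ sin δ + cos φ cos δ sin H₀ = 0.7549×-0.74431×0.54704 + 0.66783×0.83711×0.68524 = -0.307371 + 0.383081 = 0.075710.
Q̄ = (S₀/π) × [bracket] = (2447/π) × 0.075710 = 58.971 W/m².
Ratio Q̄_A / Q̄_B = 138.67 / 58.971 = 2.351.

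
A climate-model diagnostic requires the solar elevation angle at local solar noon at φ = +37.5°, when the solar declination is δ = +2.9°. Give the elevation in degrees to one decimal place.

55.4°

At local noon the hour angle is zero, so the zenith angle equals |φ − δ| = |+37.5° − (+2.900°)| = 34.600°.
Elevation = 90° − 34.600° = 55.4°.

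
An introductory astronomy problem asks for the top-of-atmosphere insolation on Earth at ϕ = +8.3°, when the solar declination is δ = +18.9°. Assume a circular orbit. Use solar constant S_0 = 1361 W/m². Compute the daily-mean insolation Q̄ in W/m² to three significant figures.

Q̄ ≈ 438 W/m²

cos h₀ = −tan(+8.3°) tan(+18.900°) = -0.0499, h₀ = 1.6208 rad.
Bracket: h₀ sin ϕ sin δ + cos ϕ cos δ sin h₀ = 1.6208×0.14436×0.32392 + 0.98953×0.94609×0.99875 = 0.075790 + 0.935014 = 1.010804.
Q̄ = (S_0/π) × [bracket] = (1361/π) × 1.010804 = 437.9 W/m².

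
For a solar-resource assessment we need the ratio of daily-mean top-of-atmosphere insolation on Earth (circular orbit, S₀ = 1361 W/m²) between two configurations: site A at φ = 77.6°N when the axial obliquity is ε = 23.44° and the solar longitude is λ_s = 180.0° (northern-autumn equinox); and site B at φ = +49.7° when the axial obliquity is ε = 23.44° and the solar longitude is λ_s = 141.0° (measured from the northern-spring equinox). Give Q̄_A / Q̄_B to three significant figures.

Q̄_A / Q̄_B ≈ 0.225

— Configuration A (φ=+77.6°):
Solar declination: sin δ = sin ε · sin λ_s = sin 23.44° × sin 180.0° = 0.00000, so δ = +0.000°.
cos H₀ = −tan(+77.6°) tan(+0.000°) = -0.0000, H₀ = 1.5708 rad.
Bracket: H₀ sin φ sin δ + cos φ cos δ sin H₀ = 1.5708×0.97667×0.00000 + 0.21474×1.00000×1.00000 = 0.000000 + 0.214740 = 0.214740.
Q̄ = (S₀/π) × [bracket] = (1361/π) × 0.214740 = 93.030 W/m².
— Configuration B (φ=+49.7°):
Solar declination: sin δ = sin ε · sin λ_s = sin 23.44° × sin 141.0° = 0.25034, so δ = +14.497°.
cos H₀ = −tan(+49.7°) tan(+14.497°) = -0.3049, H₀ = 1.8806 rad.
Bracket: H₀ sin φ sin δ + cos φ cos δ sin H₀ = 1.8806×0.76267×0.25034 + 0.64679×0.96816×0.95239 = 0.359057 + 0.596383 = 0.955440.
Q̄ = (S₀/π) × [bracket] = (1361/π) × 0.955440 = 413.92 W/m².
Ratio Q̄_A / Q̄_B = 93.030 / 413.92 = 0.2248.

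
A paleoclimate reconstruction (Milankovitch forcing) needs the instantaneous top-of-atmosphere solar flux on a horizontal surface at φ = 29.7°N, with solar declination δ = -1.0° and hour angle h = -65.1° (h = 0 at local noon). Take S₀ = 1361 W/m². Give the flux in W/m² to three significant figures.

cos θ_z = sin φ sin δ + cos φ cos δ cos h = -0.008647 + 0.365669 = 0.357022.
Flux = S₀ · cos θ_z = 1361 × 0.357022 = 485.9 W/m².

486 W/m²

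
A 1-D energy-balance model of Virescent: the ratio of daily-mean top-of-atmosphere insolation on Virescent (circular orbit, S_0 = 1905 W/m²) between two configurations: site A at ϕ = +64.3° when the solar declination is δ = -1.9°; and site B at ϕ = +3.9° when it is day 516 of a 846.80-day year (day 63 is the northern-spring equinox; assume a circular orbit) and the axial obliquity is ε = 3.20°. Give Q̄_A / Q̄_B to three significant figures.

— Configuration A (ϕ=+64.3°):
cos h₀ = −tan(+64.3°) tan(-1.900°) = 0.0689, h₀ = 1.5018 rad.
Bracket: h₀ sin ϕ sin δ + cos ϕ cos δ sin h₀ = 1.5018×0.90108×-0.03316 + 0.43366×0.99945×0.99762 = -0.044874 + 0.432390 = 0.387516.
Q̄ = (S_0/π) × [bracket] = (1905/π) × 0.387516 = 234.98 W/m².
— Configuration B (ϕ=+3.9°):
Solar longitude: L_s = 360° × (516 − 63)/846.80 = 192.584°.
sin δ = sin 3.20° × sin 192.584° = -0.01216, so δ = -0.697°.
cos h₀ = −tan(+3.9°) tan(-0.697°) = 0.0008, h₀ = 1.5700 rad.
Bracket: h₀ sin ϕ sin δ + cos ϕ cos δ sin h₀ = 1.5700×0.06802×-0.01216 + 0.99768×0.99993×1.00000 = -0.001299 + 0.997610 = 0.996311.
Q̄ = (S_0/π) × [bracket] = (1905/π) × 0.996311 = 604.14 W/m².
Ratio Q̄_A / Q̄_B = 234.98 / 604.14 = 0.3889.

Q̄_A / Q̄_B ≈ 0.389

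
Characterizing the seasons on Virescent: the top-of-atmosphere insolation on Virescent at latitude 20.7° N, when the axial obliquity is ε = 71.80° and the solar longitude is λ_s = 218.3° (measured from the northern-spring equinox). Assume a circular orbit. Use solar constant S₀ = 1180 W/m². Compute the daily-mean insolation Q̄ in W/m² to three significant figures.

Solar declination: sin δ = sin ε · sin λ_s = sin 71.80° × sin 218.3° = -0.58877, so δ = -36.070°.
cos H₀ = −tan(+20.7°) tan(-36.070°) = 0.2752, H₀ = 1.2920 rad.
Bracket: H₀ sin φ sin δ + cos φ cos δ sin H₀ = 1.2920×0.35347×-0.58877 + 0.93544×0.80830×0.96137 = -0.268881 + 0.726907 = 0.458026.
Q̄ = (S₀/π) × [bracket] = (1180/π) × 0.458026 = 172.0 W/m².

Q̄ ≈ 172 W/m²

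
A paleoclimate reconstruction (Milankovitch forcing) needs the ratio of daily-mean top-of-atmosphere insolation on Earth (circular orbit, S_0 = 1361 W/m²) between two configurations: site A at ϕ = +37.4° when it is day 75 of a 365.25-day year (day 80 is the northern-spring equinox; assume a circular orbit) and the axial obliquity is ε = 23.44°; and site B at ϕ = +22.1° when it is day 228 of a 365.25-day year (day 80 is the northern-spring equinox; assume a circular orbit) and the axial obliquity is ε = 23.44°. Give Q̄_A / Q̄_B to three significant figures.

Q̄_A / Q̄_B ≈ 0.733

— Configuration A (ϕ=+37.4°):
Solar longitude: L_s = 360° × (75 − 80)/365.25 = -4.928°, i.e. -4.928° + 360° = 355.072°.
sin δ = sin 23.44° × sin 355.072° = -0.03417, so δ = -1.958°.
cos h₀ = −tan(+37.4°) tan(-1.958°) = 0.0261, h₀ = 1.5447 rad.
Bracket: h₀ sin ϕ sin δ + cos ϕ cos δ sin h₀ = 1.5447×0.60738×-0.03417 + 0.79441×0.99942×0.99966 = -0.032059 + 0.793679 = 0.761620.
Q̄ = (S_0/π) × [bracket] = (1361/π) × 0.761620 = 329.95 W/m².
— Configuration B (ϕ=+22.1°):
Solar longitude: L_s = 360° × (228 − 80)/365.25 = 145.873°.
sin δ = sin 23.44° × sin 145.873° = 0.22317, so δ = +12.895°.
cos h₀ = −tan(+22.1°) tan(+12.895°) = -0.0930, h₀ = 1.6639 rad.
Bracket: h₀ sin ϕ sin δ + cos ϕ cos δ sin h₀ = 1.6639×0.37622×0.22317 + 0.92653×0.97478×0.99567 = 0.139703 + 0.899252 = 1.038955.
Q̄ = (S_0/π) × [bracket] = (1361/π) × 1.038955 = 450.10 W/m².
Ratio Q̄_A / Q̄_B = 329.95 / 450.10 = 0.7331.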